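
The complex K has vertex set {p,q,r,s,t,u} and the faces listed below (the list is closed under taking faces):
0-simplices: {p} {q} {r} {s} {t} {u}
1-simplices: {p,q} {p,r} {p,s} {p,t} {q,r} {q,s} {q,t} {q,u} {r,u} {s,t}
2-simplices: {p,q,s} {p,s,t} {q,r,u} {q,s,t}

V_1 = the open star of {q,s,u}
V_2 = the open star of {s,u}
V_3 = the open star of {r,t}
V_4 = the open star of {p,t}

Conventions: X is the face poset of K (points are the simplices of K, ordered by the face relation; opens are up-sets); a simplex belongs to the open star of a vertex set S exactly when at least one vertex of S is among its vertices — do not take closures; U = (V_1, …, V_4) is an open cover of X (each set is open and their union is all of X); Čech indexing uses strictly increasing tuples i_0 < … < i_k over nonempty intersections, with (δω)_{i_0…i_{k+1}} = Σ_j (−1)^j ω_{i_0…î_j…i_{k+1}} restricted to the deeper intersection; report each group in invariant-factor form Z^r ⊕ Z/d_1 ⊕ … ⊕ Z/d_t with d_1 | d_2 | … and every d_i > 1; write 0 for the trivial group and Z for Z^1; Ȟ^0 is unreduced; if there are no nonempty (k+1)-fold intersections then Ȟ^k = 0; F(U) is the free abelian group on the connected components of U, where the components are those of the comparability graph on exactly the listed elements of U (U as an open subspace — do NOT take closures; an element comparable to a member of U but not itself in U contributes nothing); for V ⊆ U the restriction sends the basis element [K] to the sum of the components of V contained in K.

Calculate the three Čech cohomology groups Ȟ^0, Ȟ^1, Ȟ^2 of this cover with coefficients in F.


Ȟ^0(U;F) ≅ Z, Ȟ^1(U;F) ≅ Z, Ȟ^2(U;F) ≅ 0

nonempty overlaps:
  V1={{q},{s},{u},{p,q},{p,s},{q,r},{q,s},{q,t},{q,u},{r,u},{s,t},{p,q,s},{p,s,t},{q,r,u},{q,s,t}} V2={{s},{u},{p,s},{q,s},{q,u},{r,u},{s,t},{p,q,s},{p,s,t},{q,r,u},{q,s,t}} V3={{r},{t},{p,r},{p,t},{q,r},{q,t},{r,u},{s,t},{p,s,t},{q,r,u},{q,s,t}} V4={{p},{t},{p,q},{p,r},{p,s},{p,t},{q,t},{s,t},{p,q,s},{p,s,t},{q,s,t}}
  V12={{s},{u},{p,s},{q,s},{q,u},{r,u},{s,t},{p,q,s},{p,s,t},{q,r,u},{q,s,t}} V13={{q,r},{q,t},{r,u},{s,t},{p,s,t},{q,r,u},{q,s,t}} V14={{p,q},{p,s},{q,t},{s,t},{p,q,s},{p,s,t},{q,s,t}} V23={{r,u},{s,t},{p,s,t},{q,r,u},{q,s,t}} V24={{p,s},{s,t},{p,q,s},{p,s,t},{q,s,t}} V34={{t},{p,r},{p,t},{q,t},{s,t},{p,s,t},{q,s,t}}
  V123={{r,u},{s,t},{p,s,t},{q,r,u},{q,s,t}} V124={{p,s},{s,t},{p,q,s},{p,s,t},{q,s,t}} V134={{q,t},{s,t},{p,s,t},{q,s,t}} V234={{s,t},{p,s,t},{q,s,t}}
  V1234={{s,t},{p,s,t},{q,s,t}}
components per intersection:
  V1: {{q},{s},{u},{p,q},{p,s},{q,r},{q,s},{q,t},{q,u},{r,u},{s,t},{p,q,s},{p,s,t},{q,r,u},{q,s,t}}
  V2: {{s},{p,s},{q,s},{s,t},{p,q,s},{p,s,t},{q,s,t}} {{u},{q,u},{r,u},{q,r,u}}
  V3: {{r},{p,r},{q,r},{r,u},{q,r,u}} {{t},{p,t},{q,t},{s,t},{p,s,t},{q,s,t}}
  V4: {{p},{t},{p,q},{p,r},{p,s},{p,t},{q,t},{s,t},{p,q,s},{p,s,t},{q,s,t}}
  V12: {{s},{p,s},{q,s},{s,t},{p,q,s},{p,s,t},{q,s,t}} {{u},{q,u},{r,u},{q,r,u}}
  V13: {{q,r},{r,u},{q,r,u}} {{q,t},{s,t},{p,s,t},{q,s,t}}
  V14: {{p,q},{p,s},{q,t},{s,t},{p,q,s},{p,s,t},{q,s,t}}
  V23: {{r,u},{q,r,u}} {{s,t},{p,s,t},{q,s,t}}
  V24: {{p,s},{s,t},{p,q,s},{p,s,t},{q,s,t}}
  V34: {{t},{p,t},{q,t},{s,t},{p,s,t},{q,s,t}} {{p,r}}
  V123: {{r,u},{q,r,u}} {{s,t},{p,s,t},{q,s,t}}
  V124: {{p,s},{s,t},{p,q,s},{p,s,t},{q,s,t}}
  V134: {{q,t},{s,t},{p,s,t},{q,s,t}}
  V234: {{s,t},{p,s,t},{q,s,t}}
  V1234: {{s,t},{p,s,t},{q,s,t}}
C dims 6,10,5,1; δ0: rk 5, SNF 1^5; δ1: rk 4, SNF 1^4; δ2: rk 1, SNF 1^1
degree 0: 6−5−0 = 1 → Ȟ^0 ≅ Z
degree 1: 10−4−5 = 1 → Ȟ^1 ≅ Z
degree 2: 5−1−4 = 0 → Ȟ^2 ≅ 0


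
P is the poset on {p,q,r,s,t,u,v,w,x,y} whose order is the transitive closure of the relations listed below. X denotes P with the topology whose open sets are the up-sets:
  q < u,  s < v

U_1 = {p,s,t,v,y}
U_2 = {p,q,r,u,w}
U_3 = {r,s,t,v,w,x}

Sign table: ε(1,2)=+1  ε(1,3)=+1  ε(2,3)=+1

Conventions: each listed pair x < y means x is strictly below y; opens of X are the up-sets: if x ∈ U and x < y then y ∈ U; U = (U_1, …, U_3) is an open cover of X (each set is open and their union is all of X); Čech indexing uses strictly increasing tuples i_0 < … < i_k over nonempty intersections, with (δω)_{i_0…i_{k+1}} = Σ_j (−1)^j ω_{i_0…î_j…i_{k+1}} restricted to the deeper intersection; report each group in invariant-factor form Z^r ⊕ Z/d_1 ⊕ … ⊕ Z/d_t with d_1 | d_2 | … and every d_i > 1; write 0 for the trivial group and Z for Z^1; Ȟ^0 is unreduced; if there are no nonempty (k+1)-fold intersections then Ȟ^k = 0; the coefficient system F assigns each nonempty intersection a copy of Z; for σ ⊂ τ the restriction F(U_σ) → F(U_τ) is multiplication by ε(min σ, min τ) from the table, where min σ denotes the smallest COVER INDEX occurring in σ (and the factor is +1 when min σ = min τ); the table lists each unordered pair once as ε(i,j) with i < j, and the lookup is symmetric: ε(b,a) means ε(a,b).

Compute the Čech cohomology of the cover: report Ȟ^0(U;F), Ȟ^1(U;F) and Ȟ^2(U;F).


cover nerve:
  U12={p} U13={s,t,v} U23={r,w}
C dims 3,3; δ0: rk 2, SNF 1^2
Ȟ^0: (3−2)−0=1 ⇒ Z
Ȟ^1: (3−0)−2=1 ⇒ Z
Ȟ^2: (0−0)−0=0 ⇒ 0

Ȟ^0(U;F) ≅ Z, Ȟ^1(U;F) ≅ Z, Ȟ^2(U;F) ≅ 0


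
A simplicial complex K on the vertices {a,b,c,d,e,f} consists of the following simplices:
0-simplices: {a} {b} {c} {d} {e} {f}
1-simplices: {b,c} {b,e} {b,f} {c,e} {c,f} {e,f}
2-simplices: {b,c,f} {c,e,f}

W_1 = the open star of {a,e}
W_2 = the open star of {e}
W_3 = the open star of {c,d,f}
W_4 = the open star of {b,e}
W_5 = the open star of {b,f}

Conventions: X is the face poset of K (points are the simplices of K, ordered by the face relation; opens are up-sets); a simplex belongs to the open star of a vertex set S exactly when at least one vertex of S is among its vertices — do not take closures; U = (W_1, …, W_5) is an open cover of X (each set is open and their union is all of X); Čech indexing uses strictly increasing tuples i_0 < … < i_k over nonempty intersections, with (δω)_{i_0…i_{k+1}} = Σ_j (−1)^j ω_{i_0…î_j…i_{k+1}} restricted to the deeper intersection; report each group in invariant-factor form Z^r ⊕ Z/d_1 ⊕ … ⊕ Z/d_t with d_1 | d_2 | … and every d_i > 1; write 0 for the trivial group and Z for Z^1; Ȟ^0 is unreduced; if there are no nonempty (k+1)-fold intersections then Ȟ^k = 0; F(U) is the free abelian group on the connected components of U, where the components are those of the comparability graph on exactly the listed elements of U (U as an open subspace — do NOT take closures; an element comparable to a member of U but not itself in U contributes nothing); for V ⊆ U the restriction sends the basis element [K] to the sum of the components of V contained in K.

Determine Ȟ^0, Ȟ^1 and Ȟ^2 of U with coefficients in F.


nonempty overlaps:
  W1={{a},{e},{b,e},{c,e},{e,f},{c,e,f}} W2={{e},{b,e},{c,e},{e,f},{c,e,f}} W3={{c},{d},{f},{b,c},{b,f},{c,e},{c,f},{e,f},{b,c,f},{c,e,f}} W4={{b},{e},{b,c},{b,e},{b,f},{c,e},{e,f},{b,c,f},{c,e,f}} W5={{b},{f},{b,c},{b,e},{b,f},{c,f},{e,f},{b,c,f},{c,e,f}}
  W12={{e},{b,e},{c,e},{e,f},{c,e,f}} W13={{c,e},{e,f},{c,e,f}} W14={{e},{b,e},{c,e},{e,f},{c,e,f}} W15={{b,e},{e,f},{c,e,f}} W23={{c,e},{e,f},{c,e,f}} W24={{e},{b,e},{c,e},{e,f},{c,e,f}} W25={{b,e},{e,f},{c,e,f}} W34={{b,c},{b,f},{c,e},{e,f},{b,c,f},{c,e,f}} W35={{f},{b,c},{b,f},{c,f},{e,f},{b,c,f},{c,e,f}} W45={{b},{b,c},{b,e},{b,f},{e,f},{b,c,f},{c,e,f}}
  W123={{c,e},{e,f},{c,e,f}} W124={{e},{b,e},{c,e},{e,f},{c,e,f}} W125={{b,e},{e,f},{c,e,f}} W134={{c,e},{e,f},{c,e,f}} W135={{e,f},{c,e,f}} W145={{b,e},{e,f},{c,e,f}} W234={{c,e},{e,f},{c,e,f}} W235={{e,f},{c,e,f}} W245={{b,e},{e,f},{c,e,f}} W345={{b,c},{b,f},{e,f},{b,c,f},{c,e,f}}
  W1234={{c,e},{e,f},{c,e,f}} W1235={{e,f},{c,e,f}} W1245={{b,e},{e,f},{c,e,f}} W1345={{e,f},{c,e,f}} W2345={{e,f},{c,e,f}}
  W12345={{e,f},{c,e,f}}
components per intersection:
  W1: {{a}} {{e},{b,e},{c,e},{e,f},{c,e,f}}
  W2: {{e},{b,e},{c,e},{e,f},{c,e,f}}
  W3: {{c},{f},{b,c},{b,f},{c,e},{c,f},{e,f},{b,c,f},{c,e,f}} {{d}}
  W4: {{b},{e},{b,c},{b,e},{b,f},{c,e},{e,f},{b,c,f},{c,e,f}}
  W5: {{b},{f},{b,c},{b,e},{b,f},{c,f},{e,f},{b,c,f},{c,e,f}}
  W12: {{e},{b,e},{c,e},{e,f},{c,e,f}}
  W13: {{c,e},{e,f},{c,e,f}}
  W14: {{e},{b,e},{c,e},{e,f},{c,e,f}}
  W15: {{b,e}} {{e,f},{c,e,f}}
  W23: {{c,e},{e,f},{c,e,f}}
  W24: {{e},{b,e},{c,e},{e,f},{c,e,f}}
  W25: {{b,e}} {{e,f},{c,e,f}}
  W34: {{b,c},{b,f},{b,c,f}} {{c,e},{e,f},{c,e,f}}
  W35: {{f},{b,c},{b,f},{c,f},{e,f},{b,c,f},{c,e,f}}
  W45: {{b},{b,c},{b,e},{b,f},{b,c,f}} {{e,f},{c,e,f}}
  W123: {{c,e},{e,f},{c,e,f}}
  W124: {{e},{b,e},{c,e},{e,f},{c,e,f}}
  W125: {{b,e}} {{e,f},{c,e,f}}
  W134: {{c,e},{e,f},{c,e,f}}
  W135: {{e,f},{c,e,f}}
  W145: {{b,e}} {{e,f},{c,e,f}}
  W234: {{c,e},{e,f},{c,e,f}}
  W235: {{e,f},{c,e,f}}
  W245: {{b,e}} {{e,f},{c,e,f}}
  W345: {{b,c},{b,f},{b,c,f}} {{e,f},{c,e,f}}
  W1234: {{c,e},{e,f},{c,e,f}}
  W1235: {{e,f},{c,e,f}}
  W1245: {{b,e}} {{e,f},{c,e,f}}
  W1345: {{e,f},{c,e,f}}
  W2345: {{e,f},{c,e,f}}
  W12345: {{e,f},{c,e,f}}
C dims 7,14,14,6; δ0: rk 4, SNF 1^4; δ1: rk 9, SNF 1^9; δ2: rk 5, SNF 1^5
degree 0: 7−4−0 = 3 → Ȟ^0 ≅ Z^3
degree 1: 14−9−4 = 1 → Ȟ^1 ≅ Z
degree 2: 14−5−9 = 0 → Ȟ^2 ≅ 0

Ȟ^0(U;F) ≅ Z^3,  Ȟ^1(U;F) ≅ Z,  Ȟ^2(U;F) ≅ 0


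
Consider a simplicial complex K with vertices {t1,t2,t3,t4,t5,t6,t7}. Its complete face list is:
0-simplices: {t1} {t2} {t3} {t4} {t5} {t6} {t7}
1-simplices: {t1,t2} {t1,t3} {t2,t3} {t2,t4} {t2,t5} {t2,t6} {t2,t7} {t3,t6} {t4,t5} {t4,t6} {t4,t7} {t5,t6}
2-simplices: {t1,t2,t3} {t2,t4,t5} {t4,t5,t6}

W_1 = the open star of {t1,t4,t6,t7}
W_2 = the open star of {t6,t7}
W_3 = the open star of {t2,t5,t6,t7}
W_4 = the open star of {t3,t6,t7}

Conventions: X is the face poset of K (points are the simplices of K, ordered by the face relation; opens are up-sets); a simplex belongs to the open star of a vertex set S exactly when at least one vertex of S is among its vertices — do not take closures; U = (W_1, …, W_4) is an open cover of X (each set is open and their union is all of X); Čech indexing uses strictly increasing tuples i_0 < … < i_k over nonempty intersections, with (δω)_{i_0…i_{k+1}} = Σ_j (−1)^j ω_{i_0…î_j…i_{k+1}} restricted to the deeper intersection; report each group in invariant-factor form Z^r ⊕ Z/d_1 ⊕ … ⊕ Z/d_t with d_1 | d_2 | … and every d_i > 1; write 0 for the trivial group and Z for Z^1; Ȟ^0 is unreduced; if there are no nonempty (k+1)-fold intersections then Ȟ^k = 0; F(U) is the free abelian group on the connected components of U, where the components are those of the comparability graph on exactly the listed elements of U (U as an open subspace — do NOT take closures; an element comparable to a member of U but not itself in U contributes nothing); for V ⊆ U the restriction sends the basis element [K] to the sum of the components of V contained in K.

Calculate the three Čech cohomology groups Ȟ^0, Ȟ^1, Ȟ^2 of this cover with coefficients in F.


Ȟ^0 ≅ Z, Ȟ^1 ≅ Z^2, Ȟ^2 ≅ 0

nonempty overlaps:
  W1={{t1},{t4},{t6},{t7},{t1,t2},{t1,t3},{t2,t4},{t2,t6},{t2,t7},{t3,t6},{t4,t5},{t4,t6},{t4,t7},{t5,t6},{t1,t2,t3},{t2,t4,t5},{t4,t5,t6}} W2={{t6},{t7},{t2,t6},{t2,t7},{t3,t6},{t4,t6},{t4,t7},{t5,t6},{t4,t5,t6}} W3={{t2},{t5},{t6},{t7},{t1,t2},{t2,t3},{t2,t4},{t2,t5},{t2,t6},{t2,t7},{t3,t6},{t4,t5},{t4,t6},{t4,t7},{t5,t6},{t1,t2,t3},{t2,t4,t5},{t4,t5,t6}} W4={{t3},{t6},{t7},{t1,t3},{t2,t3},{t2,t6},{t2,t7},{t3,t6},{t4,t6},{t4,t7},{t5,t6},{t1,t2,t3},{t4,t5,t6}}
  W12={{t6},{t7},{t2,t6},{t2,t7},{t3,t6},{t4,t6},{t4,t7},{t5,t6},{t4,t5,t6}} W13={{t6},{t7},{t1,t2},{t2,t4},{t2,t6},{t2,t7},{t3,t6},{t4,t5},{t4,t6},{t4,t7},{t5,t6},{t1,t2,t3},{t2,t4,t5},{t4,t5,t6}} W14={{t6},{t7},{t1,t3},{t2,t6},{t2,t7},{t3,t6},{t4,t6},{t4,t7},{t5,t6},{t1,t2,t3},{t4,t5,t6}} W23={{t6},{t7},{t2,t6},{t2,t7},{t3,t6},{t4,t6},{t4,t7},{t5,t6},{t4,t5,t6}} W24={{t6},{t7},{t2,t6},{t2,t7},{t3,t6},{t4,t6},{t4,t7},{t5,t6},{t4,t5,t6}} W34={{t6},{t7},{t2,t3},{t2,t6},{t2,t7},{t3,t6},{t4,t6},{t4,t7},{t5,t6},{t1,t2,t3},{t4,t5,t6}}
  W123={{t6},{t7},{t2,t6},{t2,t7},{t3,t6},{t4,t6},{t4,t7},{t5,t6},{t4,t5,t6}} W124={{t6},{t7},{t2,t6},{t2,t7},{t3,t6},{t4,t6},{t4,t7},{t5,t6},{t4,t5,t6}} W134={{t6},{t7},{t2,t6},{t2,t7},{t3,t6},{t4,t6},{t4,t7},{t5,t6},{t1,t2,t3},{t4,t5,t6}} W234={{t6},{t7},{t2,t6},{t2,t7},{t3,t6},{t4,t6},{t4,t7},{t5,t6},{t4,t5,t6}}
  W1234={{t6},{t7},{t2,t6},{t2,t7},{t3,t6},{t4,t6},{t4,t7},{t5,t6},{t4,t5,t6}}
components per intersection:
  W1: {{t1},{t1,t2},{t1,t3},{t1,t2,t3}} {{t4},{t6},{t7},{t2,t4},{t2,t6},{t2,t7},{t3,t6},{t4,t5},{t4,t6},{t4,t7},{t5,t6},{t2,t4,t5},{t4,t5,t6}}
  W2: {{t6},{t2,t6},{t3,t6},{t4,t6},{t5,t6},{t4,t5,t6}} {{t7},{t2,t7},{t4,t7}}
  W3: {{t2},{t5},{t6},{t7},{t1,t2},{t2,t3},{t2,t4},{t2,t5},{t2,t6},{t2,t7},{t3,t6},{t4,t5},{t4,t6},{t4,t7},{t5,t6},{t1,t2,t3},{t2,t4,t5},{t4,t5,t6}}
  W4: {{t3},{t6},{t1,t3},{t2,t3},{t2,t6},{t3,t6},{t4,t6},{t5,t6},{t1,t2,t3},{t4,t5,t6}} {{t7},{t2,t7},{t4,t7}}
  W12: {{t6},{t2,t6},{t3,t6},{t4,t6},{t5,t6},{t4,t5,t6}} {{t7},{t2,t7},{t4,t7}}
  W13: {{t6},{t2,t4},{t2,t6},{t3,t6},{t4,t5},{t4,t6},{t5,t6},{t2,t4,t5},{t4,t5,t6}} {{t7},{t2,t7},{t4,t7}} {{t1,t2},{t1,t2,t3}}
  W14: {{t6},{t2,t6},{t3,t6},{t4,t6},{t5,t6},{t4,t5,t6}} {{t7},{t2,t7},{t4,t7}} {{t1,t3},{t1,t2,t3}}
  W23: {{t6},{t2,t6},{t3,t6},{t4,t6},{t5,t6},{t4,t5,t6}} {{t7},{t2,t7},{t4,t7}}
  W24: {{t6},{t2,t6},{t3,t6},{t4,t6},{t5,t6},{t4,t5,t6}} {{t7},{t2,t7},{t4,t7}}
  W34: {{t6},{t2,t6},{t3,t6},{t4,t6},{t5,t6},{t4,t5,t6}} {{t7},{t2,t7},{t4,t7}} {{t2,t3},{t1,t2,t3}}
  W123: {{t6},{t2,t6},{t3,t6},{t4,t6},{t5,t6},{t4,t5,t6}} {{t7},{t2,t7},{t4,t7}}
  W124: {{t6},{t2,t6},{t3,t6},{t4,t6},{t5,t6},{t4,t5,t6}} {{t7},{t2,t7},{t4,t7}}
  W134: {{t6},{t2,t6},{t3,t6},{t4,t6},{t5,t6},{t4,t5,t6}} {{t7},{t2,t7},{t4,t7}} {{t1,t2,t3}}
  W234: {{t6},{t2,t6},{t3,t6},{t4,t6},{t5,t6},{t4,t5,t6}} {{t7},{t2,t7},{t4,t7}}
  W1234: {{t6},{t2,t6},{t3,t6},{t4,t6},{t5,t6},{t4,t5,t6}} {{t7},{t2,t7},{t4,t7}}
C dims 7,15,9,2; δ0: rk 6, SNF 1^6; δ1: rk 7, SNF 1^7; δ2: rk 2, SNF 1^2
degree 0: 7−6−0 = 1 → Ȟ^0 ≅ Z
degree 1: 15−7−6 = 2 → Ȟ^1 ≅ Z^2
degree 2: 9−2−7 = 0 → Ȟ^2 ≅ 0


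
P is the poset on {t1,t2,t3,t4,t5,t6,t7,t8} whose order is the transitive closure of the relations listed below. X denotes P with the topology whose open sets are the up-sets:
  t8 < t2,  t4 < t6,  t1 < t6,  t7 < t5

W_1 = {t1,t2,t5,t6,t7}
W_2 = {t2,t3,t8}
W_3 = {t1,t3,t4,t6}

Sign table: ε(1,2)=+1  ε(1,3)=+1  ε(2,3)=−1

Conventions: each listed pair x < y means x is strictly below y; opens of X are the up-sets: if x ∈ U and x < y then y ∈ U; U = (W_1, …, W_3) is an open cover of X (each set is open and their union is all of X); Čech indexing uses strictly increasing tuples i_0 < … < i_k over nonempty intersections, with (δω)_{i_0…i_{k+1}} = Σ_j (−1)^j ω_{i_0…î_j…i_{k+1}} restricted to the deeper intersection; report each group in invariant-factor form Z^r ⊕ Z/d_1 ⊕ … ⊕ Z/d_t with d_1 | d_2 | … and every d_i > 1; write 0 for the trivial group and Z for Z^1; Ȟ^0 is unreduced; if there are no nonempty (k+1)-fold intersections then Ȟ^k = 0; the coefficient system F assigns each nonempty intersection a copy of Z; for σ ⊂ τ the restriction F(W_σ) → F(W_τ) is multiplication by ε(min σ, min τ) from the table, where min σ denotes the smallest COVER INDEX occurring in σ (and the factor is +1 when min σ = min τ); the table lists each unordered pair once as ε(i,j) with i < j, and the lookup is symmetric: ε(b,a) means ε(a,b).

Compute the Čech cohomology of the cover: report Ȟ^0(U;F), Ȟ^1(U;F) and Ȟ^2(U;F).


cover nerve:
  W12={t2} W13={t1,t6} W23={t3}
C dims 3,3; δ0: rk 3, SNF 1^2·2
Ȟ^0: (3−3)−0=0 ⇒ 0
Ȟ^1: (3−0)−3=0 plus torsion [2] ⇒ Z/2
Ȟ^2: (0−0)−0=0 ⇒ 0

Ȟ^0(U;F) ≅ 0, Ȟ^1(U;F) ≅ Z/2, Ȟ^2(U;F) ≅ 0


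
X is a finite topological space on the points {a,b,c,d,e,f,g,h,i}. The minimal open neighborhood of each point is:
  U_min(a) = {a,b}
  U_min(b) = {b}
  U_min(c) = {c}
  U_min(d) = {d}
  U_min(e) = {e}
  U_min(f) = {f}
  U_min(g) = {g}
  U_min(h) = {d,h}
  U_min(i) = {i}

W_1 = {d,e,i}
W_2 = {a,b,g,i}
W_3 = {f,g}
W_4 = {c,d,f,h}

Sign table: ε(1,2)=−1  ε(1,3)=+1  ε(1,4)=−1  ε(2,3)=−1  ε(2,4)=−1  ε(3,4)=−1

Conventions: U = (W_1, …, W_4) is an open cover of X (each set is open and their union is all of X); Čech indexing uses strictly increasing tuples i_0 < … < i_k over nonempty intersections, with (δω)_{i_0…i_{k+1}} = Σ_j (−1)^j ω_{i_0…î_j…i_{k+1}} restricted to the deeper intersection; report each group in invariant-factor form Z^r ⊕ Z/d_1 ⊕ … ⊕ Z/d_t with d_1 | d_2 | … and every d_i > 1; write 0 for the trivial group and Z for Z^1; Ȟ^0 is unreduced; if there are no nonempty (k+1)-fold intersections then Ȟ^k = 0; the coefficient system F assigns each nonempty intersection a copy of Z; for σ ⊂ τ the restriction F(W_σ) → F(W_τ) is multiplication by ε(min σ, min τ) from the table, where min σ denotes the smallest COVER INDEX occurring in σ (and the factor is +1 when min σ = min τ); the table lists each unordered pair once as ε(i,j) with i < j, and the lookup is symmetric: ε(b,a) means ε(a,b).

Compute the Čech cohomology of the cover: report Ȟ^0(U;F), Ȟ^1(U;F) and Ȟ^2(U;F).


Ȟ^0(U;F) ≅ Z; Ȟ^1(U;F) ≅ Z; Ȟ^2(U;F) ≅ 0

nerve of the cover:
  W12={i} W14={d} W23={g} W34={f}
C dims 4,4; δ0: rk 3, SNF 1^3
Ȟ^0 = (4 − 3) − 0 = 1, so Ȟ^0 ≅ Z
Ȟ^1 = (4 − 0) − 3 = 1, so Ȟ^1 ≅ Z
Ȟ^2 = (0 − 0) − 0 = 0, so Ȟ^2 ≅ 0


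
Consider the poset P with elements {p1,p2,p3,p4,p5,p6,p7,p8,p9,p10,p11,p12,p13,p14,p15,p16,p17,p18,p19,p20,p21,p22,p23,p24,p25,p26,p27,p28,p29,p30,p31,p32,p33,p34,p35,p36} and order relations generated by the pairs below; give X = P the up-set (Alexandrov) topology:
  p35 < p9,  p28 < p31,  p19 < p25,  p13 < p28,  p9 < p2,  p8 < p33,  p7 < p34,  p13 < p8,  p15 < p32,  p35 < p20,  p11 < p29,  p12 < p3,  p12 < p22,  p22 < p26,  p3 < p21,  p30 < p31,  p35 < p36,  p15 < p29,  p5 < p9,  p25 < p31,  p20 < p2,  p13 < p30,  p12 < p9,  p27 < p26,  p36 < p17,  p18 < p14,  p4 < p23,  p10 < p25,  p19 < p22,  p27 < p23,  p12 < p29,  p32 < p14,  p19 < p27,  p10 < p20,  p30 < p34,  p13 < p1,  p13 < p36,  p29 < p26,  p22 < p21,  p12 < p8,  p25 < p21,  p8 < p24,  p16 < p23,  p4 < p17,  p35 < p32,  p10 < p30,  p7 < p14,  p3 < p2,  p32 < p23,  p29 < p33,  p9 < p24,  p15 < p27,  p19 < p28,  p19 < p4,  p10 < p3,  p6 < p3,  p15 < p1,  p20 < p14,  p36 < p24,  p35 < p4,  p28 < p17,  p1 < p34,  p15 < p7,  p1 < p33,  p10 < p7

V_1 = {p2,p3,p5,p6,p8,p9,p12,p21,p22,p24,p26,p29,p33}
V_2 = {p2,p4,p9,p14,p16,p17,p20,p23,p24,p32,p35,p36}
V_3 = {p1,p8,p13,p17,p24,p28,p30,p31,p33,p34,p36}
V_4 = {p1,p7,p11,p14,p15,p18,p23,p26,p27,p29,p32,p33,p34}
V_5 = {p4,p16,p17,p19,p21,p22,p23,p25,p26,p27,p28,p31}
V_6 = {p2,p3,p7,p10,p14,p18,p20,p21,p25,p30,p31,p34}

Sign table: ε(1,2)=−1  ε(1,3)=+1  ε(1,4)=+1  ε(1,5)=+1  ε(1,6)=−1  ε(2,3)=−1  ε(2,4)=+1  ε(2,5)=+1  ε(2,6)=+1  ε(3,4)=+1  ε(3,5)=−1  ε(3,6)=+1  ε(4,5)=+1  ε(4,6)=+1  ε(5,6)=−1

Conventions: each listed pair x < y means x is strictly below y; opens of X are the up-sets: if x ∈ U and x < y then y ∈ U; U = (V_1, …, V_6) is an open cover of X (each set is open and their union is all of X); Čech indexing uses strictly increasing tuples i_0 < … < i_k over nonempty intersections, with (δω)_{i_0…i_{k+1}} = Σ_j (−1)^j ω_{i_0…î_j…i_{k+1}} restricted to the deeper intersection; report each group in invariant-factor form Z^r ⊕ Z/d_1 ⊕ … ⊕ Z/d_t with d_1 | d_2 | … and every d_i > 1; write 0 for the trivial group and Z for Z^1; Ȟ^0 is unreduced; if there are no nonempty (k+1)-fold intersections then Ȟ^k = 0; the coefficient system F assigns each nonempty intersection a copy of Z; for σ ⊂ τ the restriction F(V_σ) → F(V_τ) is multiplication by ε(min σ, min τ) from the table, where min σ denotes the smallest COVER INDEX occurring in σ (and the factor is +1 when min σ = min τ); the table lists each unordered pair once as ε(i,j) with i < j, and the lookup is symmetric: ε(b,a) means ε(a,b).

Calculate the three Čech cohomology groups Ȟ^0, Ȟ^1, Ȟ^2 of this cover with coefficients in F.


Ȟ^0 ≅ 0; Ȟ^1 ≅ Z/2; Ȟ^2 ≅ Z

nerve simplices:
  V12={p2,p9,p24} V13={p8,p24,p33} V14={p26,p29,p33} V15={p21,p22,p26} V16={p2,p3,p21} V23={p17,p24,p36} V24={p14,p23,p32} V25={p4,p16,p17,p23} V26={p2,p14,p20} V34={p1,p33,p34} V35={p17,p28,p31} V36={p30,p31,p34} V45={p23,p26,p27} V46={p7,p14,p18,p34} V56={p21,p25,p31}
  V123={p24} V126={p2} V134={p33} V145={p26} V156={p21} V235={p17} V245={p23} V246={p14} V346={p34} V356={p31}
C dims 6,15,10; δ0: rk 6, SNF 1^5·2; δ1: rk 9, SNF 1^9
degree 0: 6−6−0 = 0 → Ȟ^0 ≅ 0
degree 1: 15−9−6 = 0 plus torsion [2] → Ȟ^1 ≅ Z/2
degree 2: 10−0−9 = 1 → Ȟ^2 ≅ Z


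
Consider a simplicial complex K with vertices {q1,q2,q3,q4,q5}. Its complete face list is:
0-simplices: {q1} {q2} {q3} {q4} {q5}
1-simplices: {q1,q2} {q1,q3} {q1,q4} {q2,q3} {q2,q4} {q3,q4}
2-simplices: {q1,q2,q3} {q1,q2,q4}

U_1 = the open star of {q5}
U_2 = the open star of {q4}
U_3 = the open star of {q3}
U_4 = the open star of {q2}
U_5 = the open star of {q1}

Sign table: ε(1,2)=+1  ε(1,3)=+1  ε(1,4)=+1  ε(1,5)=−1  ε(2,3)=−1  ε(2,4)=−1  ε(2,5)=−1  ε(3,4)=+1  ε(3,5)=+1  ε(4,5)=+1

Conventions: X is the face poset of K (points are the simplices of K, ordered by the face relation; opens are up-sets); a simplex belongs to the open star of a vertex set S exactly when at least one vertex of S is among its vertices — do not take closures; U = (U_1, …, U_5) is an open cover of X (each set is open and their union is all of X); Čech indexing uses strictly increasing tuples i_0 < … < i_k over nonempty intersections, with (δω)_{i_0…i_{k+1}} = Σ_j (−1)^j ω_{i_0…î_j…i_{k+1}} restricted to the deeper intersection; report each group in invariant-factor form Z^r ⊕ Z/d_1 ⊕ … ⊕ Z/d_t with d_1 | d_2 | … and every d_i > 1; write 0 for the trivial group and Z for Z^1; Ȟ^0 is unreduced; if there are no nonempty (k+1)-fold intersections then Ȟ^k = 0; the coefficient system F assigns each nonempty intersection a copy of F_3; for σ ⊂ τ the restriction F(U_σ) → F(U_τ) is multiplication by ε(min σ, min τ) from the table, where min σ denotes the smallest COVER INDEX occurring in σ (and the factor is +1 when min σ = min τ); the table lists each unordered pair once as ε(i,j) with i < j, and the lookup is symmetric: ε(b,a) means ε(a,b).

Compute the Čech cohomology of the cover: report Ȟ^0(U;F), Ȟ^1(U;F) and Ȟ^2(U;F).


nerve simplices:
  U1={{q5}} U2={{q4},{q1,q4},{q2,q4},{q3,q4},{q1,q2,q4}} U3={{q3},{q1,q3},{q2,q3},{q3,q4},{q1,q2,q3}} U4={{q2},{q1,q2},{q2,q3},{q2,q4},{q1,q2,q3},{q1,q2,q4}} U5={{q1},{q1,q2},{q1,q3},{q1,q4},{q1,q2,q3},{q1,q2,q4}}
  U23={{q3,q4}} U24={{q2,q4},{q1,q2,q4}} U25={{q1,q4},{q1,q2,q4}} U34={{q2,q3},{q1,q2,q3}} U35={{q1,q3},{q1,q2,q3}} U45={{q1,q2},{q1,q2,q3},{q1,q2,q4}}
  U245={{q1,q2,q4}} U345={{q1,q2,q3}}
C dims 5,6,2; δ0: rk_F3 3; δ1: rk_F3 2
degree 0: 5−3−0 = 2 → Ȟ^0 ≅ Z/3 ⊕ Z/3
degree 1: 6−2−3 = 1 → Ȟ^1 ≅ Z/3
degree 2: 2−0−2 = 0 → Ȟ^2 ≅ 0

Ȟ^0 ≅ Z/3 ⊕ Z/3,  Ȟ^1 ≅ Z/3,  Ȟ^2 ≅ 0


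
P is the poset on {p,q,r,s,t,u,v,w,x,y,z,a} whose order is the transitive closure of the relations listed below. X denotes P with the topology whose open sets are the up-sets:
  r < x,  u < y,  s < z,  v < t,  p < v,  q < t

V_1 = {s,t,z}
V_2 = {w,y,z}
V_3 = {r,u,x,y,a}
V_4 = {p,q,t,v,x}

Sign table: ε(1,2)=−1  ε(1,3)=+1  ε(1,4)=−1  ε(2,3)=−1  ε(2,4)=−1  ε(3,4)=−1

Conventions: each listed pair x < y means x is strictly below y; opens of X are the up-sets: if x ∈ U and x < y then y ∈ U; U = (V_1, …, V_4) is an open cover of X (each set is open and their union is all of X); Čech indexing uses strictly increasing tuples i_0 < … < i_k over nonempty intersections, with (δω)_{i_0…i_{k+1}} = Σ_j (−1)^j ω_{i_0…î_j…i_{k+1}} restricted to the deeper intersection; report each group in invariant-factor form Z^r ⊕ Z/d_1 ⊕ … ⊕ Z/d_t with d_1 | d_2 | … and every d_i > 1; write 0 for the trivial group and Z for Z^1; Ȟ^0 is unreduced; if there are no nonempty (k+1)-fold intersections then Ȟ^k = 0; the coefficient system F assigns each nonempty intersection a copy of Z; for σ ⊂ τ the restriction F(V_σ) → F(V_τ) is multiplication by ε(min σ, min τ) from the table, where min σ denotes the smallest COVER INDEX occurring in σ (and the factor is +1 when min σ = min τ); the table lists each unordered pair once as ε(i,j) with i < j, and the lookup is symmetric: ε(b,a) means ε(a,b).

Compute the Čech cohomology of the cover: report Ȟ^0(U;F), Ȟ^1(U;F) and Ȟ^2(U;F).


Ȟ^0 ≅ Z,  Ȟ^1 ≅ Z,  Ȟ^2 ≅ 0

nerve of the cover:
  V12={z} V14={t} V23={y} V34={x}
C dims 4,4; δ0: rk 3, SNF 1^3
Ȟ^0 = (4 − 3) − 0 = 1, so Ȟ^0 ≅ Z
Ȟ^1 = (4 − 0) − 3 = 1, so Ȟ^1 ≅ Z
Ȟ^2 = (0 − 0) − 0 = 0, so Ȟ^2 ≅ 0


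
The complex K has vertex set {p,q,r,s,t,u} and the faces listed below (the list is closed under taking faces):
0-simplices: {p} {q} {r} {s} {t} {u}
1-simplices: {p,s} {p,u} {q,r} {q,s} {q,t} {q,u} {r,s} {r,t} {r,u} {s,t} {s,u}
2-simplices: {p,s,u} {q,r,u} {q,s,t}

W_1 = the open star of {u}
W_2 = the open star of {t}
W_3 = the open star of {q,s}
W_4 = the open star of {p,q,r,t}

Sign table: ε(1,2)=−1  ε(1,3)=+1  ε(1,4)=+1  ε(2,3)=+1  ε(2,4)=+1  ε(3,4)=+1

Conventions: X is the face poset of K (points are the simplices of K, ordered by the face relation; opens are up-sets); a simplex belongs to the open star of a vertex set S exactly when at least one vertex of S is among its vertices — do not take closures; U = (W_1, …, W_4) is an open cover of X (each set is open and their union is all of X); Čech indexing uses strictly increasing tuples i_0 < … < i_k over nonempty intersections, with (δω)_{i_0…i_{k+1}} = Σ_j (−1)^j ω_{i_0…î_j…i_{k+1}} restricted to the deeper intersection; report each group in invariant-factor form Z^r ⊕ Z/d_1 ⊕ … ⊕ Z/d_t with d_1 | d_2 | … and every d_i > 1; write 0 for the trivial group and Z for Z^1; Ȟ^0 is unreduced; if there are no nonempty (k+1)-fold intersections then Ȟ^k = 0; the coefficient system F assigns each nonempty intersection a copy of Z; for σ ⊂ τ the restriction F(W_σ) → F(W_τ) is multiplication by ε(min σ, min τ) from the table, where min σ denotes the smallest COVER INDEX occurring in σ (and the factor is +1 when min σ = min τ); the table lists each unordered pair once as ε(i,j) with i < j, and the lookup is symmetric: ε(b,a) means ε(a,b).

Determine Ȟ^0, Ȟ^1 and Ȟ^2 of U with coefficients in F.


Ȟ^0 ≅ Z,  Ȟ^1 ≅ 0,  Ȟ^2 ≅ 0

nonempty intersections:
  W1={{u},{p,u},{q,u},{r,u},{s,u},{p,s,u},{q,r,u}} W2={{t},{q,t},{r,t},{s,t},{q,s,t}} W3={{q},{s},{p,s},{q,r},{q,s},{q,t},{q,u},{r,s},{s,t},{s,u},{p,s,u},{q,r,u},{q,s,t}} W4={{p},{q},{r},{t},{p,s},{p,u},{q,r},{q,s},{q,t},{q,u},{r,s},{r,t},{r,u},{s,t},{p,s,u},{q,r,u},{q,s,t}}
  W13={{q,u},{s,u},{p,s,u},{q,r,u}} W14={{p,u},{q,u},{r,u},{p,s,u},{q,r,u}} W23={{q,t},{s,t},{q,s,t}} W24={{t},{q,t},{r,t},{s,t},{q,s,t}} W34={{q},{p,s},{q,r},{q,s},{q,t},{q,u},{r,s},{s,t},{p,s,u},{q,r,u},{q,s,t}}
  W134={{q,u},{p,s,u},{q,r,u}} W234={{q,t},{s,t},{q,s,t}}
C dims 4,5,2; δ0: rk 3, SNF 1^3; δ1: rk 2, SNF 1^2
Ȟ^0: (4−3)−0=1 ⇒ Z
Ȟ^1: (5−2)−3=0 ⇒ 0
Ȟ^2: (2−0)−2=0 ⇒ 0


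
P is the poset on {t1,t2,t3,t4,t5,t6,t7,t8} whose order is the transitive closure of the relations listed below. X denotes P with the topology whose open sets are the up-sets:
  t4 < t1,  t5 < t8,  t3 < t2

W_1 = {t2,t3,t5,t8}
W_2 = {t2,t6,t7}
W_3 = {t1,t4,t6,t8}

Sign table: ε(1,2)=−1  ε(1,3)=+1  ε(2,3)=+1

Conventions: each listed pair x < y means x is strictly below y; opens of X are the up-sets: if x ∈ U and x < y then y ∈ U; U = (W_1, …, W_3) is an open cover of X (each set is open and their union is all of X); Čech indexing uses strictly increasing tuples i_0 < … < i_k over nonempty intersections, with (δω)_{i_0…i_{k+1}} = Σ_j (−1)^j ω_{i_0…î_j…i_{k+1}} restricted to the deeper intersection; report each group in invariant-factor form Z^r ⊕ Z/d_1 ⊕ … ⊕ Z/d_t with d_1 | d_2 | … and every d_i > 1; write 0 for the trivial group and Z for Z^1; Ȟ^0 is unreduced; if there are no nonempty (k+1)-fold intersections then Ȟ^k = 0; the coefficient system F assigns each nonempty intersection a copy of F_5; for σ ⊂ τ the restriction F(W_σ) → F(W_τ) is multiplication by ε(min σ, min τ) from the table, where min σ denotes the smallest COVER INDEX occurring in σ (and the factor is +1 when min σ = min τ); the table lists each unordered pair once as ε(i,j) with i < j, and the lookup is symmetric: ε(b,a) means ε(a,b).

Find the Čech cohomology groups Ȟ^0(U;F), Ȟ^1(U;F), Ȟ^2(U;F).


nerve of the cover:
  W12={t2} W13={t8} W23={t6}
C dims 3,3; δ0: rk_F5 3
Ȟ^0 = (3 − 3) − 0 = 0, so Ȟ^0 ≅ 0
Ȟ^1 = (3 − 0) − 3 = 0, so Ȟ^1 ≅ 0
Ȟ^2 = (0 − 0) − 0 = 0, so Ȟ^2 ≅ 0

Ȟ^0 ≅ 0; Ȟ^1 ≅ 0; Ȟ^2 ≅ 0


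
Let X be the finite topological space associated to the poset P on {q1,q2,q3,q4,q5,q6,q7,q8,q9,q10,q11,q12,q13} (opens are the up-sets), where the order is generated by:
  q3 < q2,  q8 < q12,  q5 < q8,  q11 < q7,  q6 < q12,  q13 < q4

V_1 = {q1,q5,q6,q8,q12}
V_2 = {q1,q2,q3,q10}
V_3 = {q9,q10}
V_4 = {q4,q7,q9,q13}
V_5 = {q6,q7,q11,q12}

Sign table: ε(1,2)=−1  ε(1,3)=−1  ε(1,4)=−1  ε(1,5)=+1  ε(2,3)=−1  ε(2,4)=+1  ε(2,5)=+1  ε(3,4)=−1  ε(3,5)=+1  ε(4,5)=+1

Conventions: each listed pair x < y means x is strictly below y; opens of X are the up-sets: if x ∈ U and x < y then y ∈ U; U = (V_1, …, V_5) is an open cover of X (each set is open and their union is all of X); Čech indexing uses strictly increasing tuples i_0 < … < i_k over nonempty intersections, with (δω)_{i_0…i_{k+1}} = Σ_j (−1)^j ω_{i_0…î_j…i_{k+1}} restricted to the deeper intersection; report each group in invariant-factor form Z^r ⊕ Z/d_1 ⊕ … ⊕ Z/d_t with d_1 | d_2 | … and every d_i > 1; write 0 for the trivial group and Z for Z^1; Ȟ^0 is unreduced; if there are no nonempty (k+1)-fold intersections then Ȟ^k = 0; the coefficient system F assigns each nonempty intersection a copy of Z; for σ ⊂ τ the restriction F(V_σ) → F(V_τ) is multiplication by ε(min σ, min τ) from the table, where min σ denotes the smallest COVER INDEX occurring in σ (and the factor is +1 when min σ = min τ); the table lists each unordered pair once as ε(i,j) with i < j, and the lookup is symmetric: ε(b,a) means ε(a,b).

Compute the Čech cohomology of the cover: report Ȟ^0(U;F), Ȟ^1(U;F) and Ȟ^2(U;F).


nonempty intersections:
  V12={q1} V15={q6,q12} V23={q10} V34={q9} V45={q7}
C dims 5,5; δ0: rk 5, SNF 1^4·2
Ȟ^0: (5−5)−0=0 ⇒ 0
Ȟ^1: (5−0)−5=0 plus torsion [2] ⇒ Z/2
Ȟ^2: (0−0)−0=0 ⇒ 0

Ȟ^0 ≅ 0; Ȟ^1 ≅ Z/2; Ȟ^2 ≅ 0


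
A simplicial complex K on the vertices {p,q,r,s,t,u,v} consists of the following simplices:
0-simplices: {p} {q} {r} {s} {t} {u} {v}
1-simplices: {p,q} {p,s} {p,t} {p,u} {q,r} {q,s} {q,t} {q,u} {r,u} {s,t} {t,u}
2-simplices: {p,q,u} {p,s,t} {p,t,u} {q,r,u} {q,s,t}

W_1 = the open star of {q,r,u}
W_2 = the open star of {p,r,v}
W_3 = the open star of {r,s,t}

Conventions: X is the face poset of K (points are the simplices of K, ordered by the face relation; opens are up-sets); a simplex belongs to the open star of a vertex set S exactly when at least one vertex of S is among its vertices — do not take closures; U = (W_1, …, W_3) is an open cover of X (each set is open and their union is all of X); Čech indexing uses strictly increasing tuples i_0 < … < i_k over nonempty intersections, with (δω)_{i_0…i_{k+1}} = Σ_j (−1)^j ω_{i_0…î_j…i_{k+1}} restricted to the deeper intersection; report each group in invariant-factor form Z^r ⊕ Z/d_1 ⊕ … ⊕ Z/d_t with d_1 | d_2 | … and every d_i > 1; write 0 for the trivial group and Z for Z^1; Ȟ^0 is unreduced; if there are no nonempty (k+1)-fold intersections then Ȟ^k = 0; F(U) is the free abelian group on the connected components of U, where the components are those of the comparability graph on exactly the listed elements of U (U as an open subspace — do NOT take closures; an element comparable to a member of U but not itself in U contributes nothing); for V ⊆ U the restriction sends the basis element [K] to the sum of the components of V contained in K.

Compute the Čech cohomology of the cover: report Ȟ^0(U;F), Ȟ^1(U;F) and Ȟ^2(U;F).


Ȟ^0(U;F) ≅ Z^2,  Ȟ^1(U;F) ≅ Z,  Ȟ^2(U;F) ≅ 0

cover nerve:
  W1={{q},{r},{u},{p,q},{p,u},{q,r},{q,s},{q,t},{q,u},{r,u},{t,u},{p,q,u},{p,t,u},{q,r,u},{q,s,t}} W2={{p},{r},{v},{p,q},{p,s},{p,t},{p,u},{q,r},{r,u},{p,q,u},{p,s,t},{p,t,u},{q,r,u}} W3={{r},{s},{t},{p,s},{p,t},{q,r},{q,s},{q,t},{r,u},{s,t},{t,u},{p,s,t},{p,t,u},{q,r,u},{q,s,t}}
  W12={{r},{p,q},{p,u},{q,r},{r,u},{p,q,u},{p,t,u},{q,r,u}} W13={{r},{q,r},{q,s},{q,t},{r,u},{t,u},{p,t,u},{q,r,u},{q,s,t}} W23={{r},{p,s},{p,t},{q,r},{r,u},{p,s,t},{p,t,u},{q,r,u}}
  W123={{r},{q,r},{r,u},{p,t,u},{q,r,u}}
components per intersection:
  W1: {{q},{r},{u},{p,q},{p,u},{q,r},{q,s},{q,t},{q,u},{r,u},{t,u},{p,q,u},{p,t,u},{q,r,u},{q,s,t}}
  W2: {{p},{p,q},{p,s},{p,t},{p,u},{p,q,u},{p,s,t},{p,t,u}} {{r},{q,r},{r,u},{q,r,u}} {{v}}
  W3: {{r},{q,r},{r,u},{q,r,u}} {{s},{t},{p,s},{p,t},{q,s},{q,t},{s,t},{t,u},{p,s,t},{p,t,u},{q,s,t}}
  W12: {{r},{q,r},{r,u},{q,r,u}} {{p,q},{p,u},{p,q,u},{p,t,u}}
  W13: {{r},{q,r},{r,u},{q,r,u}} {{q,s},{q,t},{q,s,t}} {{t,u},{p,t,u}}
  W23: {{r},{q,r},{r,u},{q,r,u}} {{p,s},{p,t},{p,s,t},{p,t,u}}
  W123: {{r},{q,r},{r,u},{q,r,u}} {{p,t,u}}
C dims 6,7,2; δ0: rk 4, SNF 1^4; δ1: rk 2, SNF 1^2
Ȟ^0: (6−4)−0=2 ⇒ Z^2
Ȟ^1: (7−2)−4=1 ⇒ Z
Ȟ^2: (2−0)−2=0 ⇒ 0


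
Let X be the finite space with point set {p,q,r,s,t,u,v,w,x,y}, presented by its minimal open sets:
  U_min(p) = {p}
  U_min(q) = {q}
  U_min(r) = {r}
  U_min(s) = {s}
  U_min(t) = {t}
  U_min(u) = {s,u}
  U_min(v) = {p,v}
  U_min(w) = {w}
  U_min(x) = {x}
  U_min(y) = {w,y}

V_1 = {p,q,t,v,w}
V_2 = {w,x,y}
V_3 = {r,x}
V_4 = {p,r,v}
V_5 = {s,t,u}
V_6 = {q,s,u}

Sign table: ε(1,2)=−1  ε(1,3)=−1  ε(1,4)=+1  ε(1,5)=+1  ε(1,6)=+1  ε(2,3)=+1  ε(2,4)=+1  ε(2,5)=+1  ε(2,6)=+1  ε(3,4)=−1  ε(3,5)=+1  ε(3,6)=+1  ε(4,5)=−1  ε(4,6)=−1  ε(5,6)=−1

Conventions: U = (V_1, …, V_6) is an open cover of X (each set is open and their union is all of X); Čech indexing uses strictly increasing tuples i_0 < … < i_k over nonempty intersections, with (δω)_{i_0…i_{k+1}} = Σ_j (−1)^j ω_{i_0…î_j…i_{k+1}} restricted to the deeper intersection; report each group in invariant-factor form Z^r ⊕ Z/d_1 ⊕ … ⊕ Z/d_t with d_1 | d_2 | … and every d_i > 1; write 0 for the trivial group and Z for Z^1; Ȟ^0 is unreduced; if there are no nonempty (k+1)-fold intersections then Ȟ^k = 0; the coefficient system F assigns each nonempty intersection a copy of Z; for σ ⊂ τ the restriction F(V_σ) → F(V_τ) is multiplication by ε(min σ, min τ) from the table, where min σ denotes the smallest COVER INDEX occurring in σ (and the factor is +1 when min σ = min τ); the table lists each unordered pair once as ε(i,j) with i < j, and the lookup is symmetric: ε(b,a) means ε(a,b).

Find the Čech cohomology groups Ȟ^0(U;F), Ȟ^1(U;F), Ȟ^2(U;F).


cover nerve:
  V12={w} V14={p,v} V15={t} V16={q} V23={x} V34={r} V56={s,u}
C dims 6,7; δ0: rk 6, SNF 1^5·2
Ȟ^0: (6−6)−0=0 ⇒ 0
Ȟ^1: (7−0)−6=1 plus torsion [2] ⇒ Z ⊕ Z/2
Ȟ^2: (0−0)−0=0 ⇒ 0

Ȟ^0 = 0,  Ȟ^1 = Z ⊕ Z/2,  Ȟ^2 = 0


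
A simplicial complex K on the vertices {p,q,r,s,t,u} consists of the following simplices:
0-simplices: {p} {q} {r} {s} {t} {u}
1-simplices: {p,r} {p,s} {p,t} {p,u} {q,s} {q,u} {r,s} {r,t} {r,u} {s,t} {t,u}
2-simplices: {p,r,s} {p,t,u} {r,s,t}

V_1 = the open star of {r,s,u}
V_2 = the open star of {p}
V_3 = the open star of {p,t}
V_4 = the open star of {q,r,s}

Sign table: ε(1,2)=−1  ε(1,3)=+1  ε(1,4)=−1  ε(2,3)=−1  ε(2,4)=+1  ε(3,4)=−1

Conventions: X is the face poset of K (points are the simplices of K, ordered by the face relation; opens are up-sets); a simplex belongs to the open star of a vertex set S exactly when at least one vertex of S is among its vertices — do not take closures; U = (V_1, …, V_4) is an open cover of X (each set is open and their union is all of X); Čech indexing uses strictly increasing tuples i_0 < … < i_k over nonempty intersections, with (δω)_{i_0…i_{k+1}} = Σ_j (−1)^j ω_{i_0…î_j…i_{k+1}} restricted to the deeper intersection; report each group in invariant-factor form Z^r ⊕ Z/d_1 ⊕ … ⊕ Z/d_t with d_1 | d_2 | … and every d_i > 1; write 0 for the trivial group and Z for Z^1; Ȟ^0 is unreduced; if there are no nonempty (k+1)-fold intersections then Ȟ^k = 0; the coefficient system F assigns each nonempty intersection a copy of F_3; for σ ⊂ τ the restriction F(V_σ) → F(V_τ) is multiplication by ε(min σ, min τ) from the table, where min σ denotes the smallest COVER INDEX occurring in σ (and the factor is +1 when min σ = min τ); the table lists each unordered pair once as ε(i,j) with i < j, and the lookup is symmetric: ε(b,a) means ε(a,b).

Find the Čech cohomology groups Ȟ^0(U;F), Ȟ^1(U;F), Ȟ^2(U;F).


nonempty intersections:
  V1={{r},{s},{u},{p,r},{p,s},{p,u},{q,s},{q,u},{r,s},{r,t},{r,u},{s,t},{t,u},{p,r,s},{p,t,u},{r,s,t}} V2={{p},{p,r},{p,s},{p,t},{p,u},{p,r,s},{p,t,u}} V3={{p},{t},{p,r},{p,s},{p,t},{p,u},{r,t},{s,t},{t,u},{p,r,s},{p,t,u},{r,s,t}} V4={{q},{r},{s},{p,r},{p,s},{q,s},{q,u},{r,s},{r,t},{r,u},{s,t},{p,r,s},{r,s,t}}
  V12={{p,r},{p,s},{p,u},{p,r,s},{p,t,u}} V13={{p,r},{p,s},{p,u},{r,t},{s,t},{t,u},{p,r,s},{p,t,u},{r,s,t}} V14={{r},{s},{p,r},{p,s},{q,s},{q,u},{r,s},{r,t},{r,u},{s,t},{p,r,s},{r,s,t}} V23={{p},{p,r},{p,s},{p,t},{p,u},{p,r,s},{p,t,u}} V24={{p,r},{p,s},{p,r,s}} V34={{p,r},{p,s},{r,t},{s,t},{p,r,s},{r,s,t}}
  V123={{p,r},{p,s},{p,u},{p,r,s},{p,t,u}} V124={{p,r},{p,s},{p,r,s}} V134={{p,r},{p,s},{r,t},{s,t},{p,r,s},{r,s,t}} V234={{p,r},{p,s},{p,r,s}}
  V1234={{p,r},{p,s},{p,r,s}}
C dims 4,6,4,1; δ0: rk_F3 3; δ1: rk_F3 3; δ2: rk_F3 1
Ȟ^0: (4−3)−0=1 ⇒ Z/3
Ȟ^1: (6−3)−3=0 ⇒ 0
Ȟ^2: (4−1)−3=0 ⇒ 0

Ȟ^0(U;F) ≅ Z/3; Ȟ^1(U;F) ≅ 0; Ȟ^2(U;F) ≅ 0


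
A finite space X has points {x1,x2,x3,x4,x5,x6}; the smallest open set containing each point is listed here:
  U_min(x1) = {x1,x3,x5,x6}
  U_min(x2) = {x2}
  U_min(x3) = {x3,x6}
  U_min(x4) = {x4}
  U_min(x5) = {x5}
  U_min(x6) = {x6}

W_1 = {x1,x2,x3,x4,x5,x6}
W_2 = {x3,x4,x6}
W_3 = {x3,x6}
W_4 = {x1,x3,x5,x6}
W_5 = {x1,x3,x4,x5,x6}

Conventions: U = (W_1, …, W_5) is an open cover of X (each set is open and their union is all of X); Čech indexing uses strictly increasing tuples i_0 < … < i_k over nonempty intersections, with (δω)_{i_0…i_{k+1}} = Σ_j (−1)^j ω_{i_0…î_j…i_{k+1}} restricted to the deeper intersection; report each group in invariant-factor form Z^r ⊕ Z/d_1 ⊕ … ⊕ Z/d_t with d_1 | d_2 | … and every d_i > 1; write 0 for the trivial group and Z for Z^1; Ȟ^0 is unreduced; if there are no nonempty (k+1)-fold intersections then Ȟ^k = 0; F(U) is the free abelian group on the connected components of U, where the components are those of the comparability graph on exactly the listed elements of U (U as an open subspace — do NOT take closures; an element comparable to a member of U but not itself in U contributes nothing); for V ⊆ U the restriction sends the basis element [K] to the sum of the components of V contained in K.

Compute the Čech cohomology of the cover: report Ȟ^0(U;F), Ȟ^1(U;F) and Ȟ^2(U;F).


Ȟ^0 ≅ Z^3; Ȟ^1 ≅ 0; Ȟ^2 ≅ 0

nonempty overlaps:
  W12={x3,x4,x6} W13={x3,x6} W14={x1,x3,x5,x6} W15={x1,x3,x4,x5,x6} W23={x3,x6} W24={x3,x6} W25={x3,x4,x6} W34={x3,x6} W35={x3,x6} W45={x1,x3,x5,x6}
  W123={x3,x6} W124={x3,x6} W125={x3,x4,x6} W134={x3,x6} W135={x3,x6} W145={x1,x3,x5,x6} W234={x3,x6} W235={x3,x6} W245={x3,x6} W345={x3,x6}
  W1234={x3,x6} W1235={x3,x6} W1245={x3,x6} W1345={x3,x6} W2345={x3,x6}
  W12345={x3,x6}
components per intersection:
  W1: {x1,x3,x5,x6} {x2} {x4}
  W2: {x3,x6} {x4}
  W3: {x3,x6}
  W4: {x1,x3,x5,x6}
  W5: {x1,x3,x5,x6} {x4}
  W12: {x3,x6} {x4}
  W13: {x3,x6}
  W14: {x1,x3,x5,x6}
  W15: {x1,x3,x5,x6} {x4}
  W23: {x3,x6}
  W24: {x3,x6}
  W25: {x3,x6} {x4}
  W34: {x3,x6}
  W35: {x3,x6}
  W45: {x1,x3,x5,x6}
  W123: {x3,x6}
  W124: {x3,x6}
  W125: {x3,x6} {x4}
  W134: {x3,x6}
  W135: {x3,x6}
  W145: {x1,x3,x5,x6}
  W234: {x3,x6}
  W235: {x3,x6}
  W245: {x3,x6}
  W345: {x3,x6}
  W1234: {x3,x6}
  W1235: {x3,x6}
  W1245: {x3,x6}
  W1345: {x3,x6}
  W2345: {x3,x6}
  W12345: {x3,x6}
C dims 9,13,11,5; δ0: rk 6, SNF 1^6; δ1: rk 7, SNF 1^7; δ2: rk 4, SNF 1^4
degree 0: 9−6−0 = 3 → Ȟ^0 ≅ Z^3
degree 1: 13−7−6 = 0 → Ȟ^1 ≅ 0
degree 2: 11−4−7 = 0 → Ȟ^2 ≅ 0
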